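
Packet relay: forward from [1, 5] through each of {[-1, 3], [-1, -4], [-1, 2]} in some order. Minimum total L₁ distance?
11
(one optimal route: (1, 5) → (-1, 3) → (-1, 2) → (-1, -4))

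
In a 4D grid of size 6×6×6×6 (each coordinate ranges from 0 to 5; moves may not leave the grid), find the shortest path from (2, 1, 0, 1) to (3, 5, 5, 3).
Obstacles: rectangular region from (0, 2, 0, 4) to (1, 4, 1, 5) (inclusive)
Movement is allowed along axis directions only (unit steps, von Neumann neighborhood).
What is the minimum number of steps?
12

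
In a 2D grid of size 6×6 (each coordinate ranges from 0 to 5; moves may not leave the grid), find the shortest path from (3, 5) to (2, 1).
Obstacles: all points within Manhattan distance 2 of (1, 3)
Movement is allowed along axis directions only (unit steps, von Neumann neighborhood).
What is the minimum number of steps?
7
(one shortest path: (3, 5) → (4, 5) → (4, 4) → (4, 3) → (4, 2) → (3, 2) → (3, 1) → (2, 1))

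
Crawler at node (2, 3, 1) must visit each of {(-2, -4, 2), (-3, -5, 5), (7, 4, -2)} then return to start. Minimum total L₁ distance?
52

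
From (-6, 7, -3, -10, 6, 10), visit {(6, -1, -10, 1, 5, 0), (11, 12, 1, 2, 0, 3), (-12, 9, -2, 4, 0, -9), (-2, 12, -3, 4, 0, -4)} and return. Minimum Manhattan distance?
180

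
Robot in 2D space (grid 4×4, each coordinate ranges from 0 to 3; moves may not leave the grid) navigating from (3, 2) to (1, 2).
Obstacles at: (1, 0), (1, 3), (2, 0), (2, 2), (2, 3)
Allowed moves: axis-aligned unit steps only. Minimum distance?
4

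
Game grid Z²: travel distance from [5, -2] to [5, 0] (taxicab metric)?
2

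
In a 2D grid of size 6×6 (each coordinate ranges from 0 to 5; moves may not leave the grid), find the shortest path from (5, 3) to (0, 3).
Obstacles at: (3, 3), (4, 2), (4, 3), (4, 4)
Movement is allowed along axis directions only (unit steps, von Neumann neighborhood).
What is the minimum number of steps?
9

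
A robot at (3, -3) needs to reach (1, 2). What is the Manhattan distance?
7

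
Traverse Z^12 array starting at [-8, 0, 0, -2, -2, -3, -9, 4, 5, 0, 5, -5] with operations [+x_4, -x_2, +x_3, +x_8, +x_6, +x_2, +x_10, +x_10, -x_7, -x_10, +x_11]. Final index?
(-8, 0, 1, -1, -2, -2, -10, 5, 5, 1, 6, -5)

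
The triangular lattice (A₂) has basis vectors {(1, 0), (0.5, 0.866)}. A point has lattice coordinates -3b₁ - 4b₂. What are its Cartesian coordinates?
(-5, -3.464)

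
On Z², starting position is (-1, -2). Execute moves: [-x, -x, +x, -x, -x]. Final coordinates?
(-4, -2)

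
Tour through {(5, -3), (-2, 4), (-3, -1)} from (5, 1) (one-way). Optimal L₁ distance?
20
(one optimal route: (5, 1) → (5, -3) → (-3, -1) → (-2, 4))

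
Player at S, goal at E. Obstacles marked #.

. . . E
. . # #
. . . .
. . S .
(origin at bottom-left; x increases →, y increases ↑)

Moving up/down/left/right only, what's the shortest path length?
6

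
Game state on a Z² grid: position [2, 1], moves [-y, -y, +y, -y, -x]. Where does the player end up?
(1, -1)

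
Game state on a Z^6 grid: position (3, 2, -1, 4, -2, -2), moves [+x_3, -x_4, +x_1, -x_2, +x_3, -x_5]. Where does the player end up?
(4, 1, 1, 3, -3, -2)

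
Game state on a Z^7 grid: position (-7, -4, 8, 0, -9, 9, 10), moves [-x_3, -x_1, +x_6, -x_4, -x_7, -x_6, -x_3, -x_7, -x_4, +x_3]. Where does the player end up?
(-8, -4, 7, -2, -9, 9, 8)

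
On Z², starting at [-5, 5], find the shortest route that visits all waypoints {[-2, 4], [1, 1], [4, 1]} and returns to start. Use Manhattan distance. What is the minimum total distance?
26
(one optimal route: (-5, 5) → (-2, 4) → (1, 1) → (4, 1) → (-5, 5))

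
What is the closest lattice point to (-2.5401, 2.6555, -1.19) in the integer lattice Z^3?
(-3, 3, -1)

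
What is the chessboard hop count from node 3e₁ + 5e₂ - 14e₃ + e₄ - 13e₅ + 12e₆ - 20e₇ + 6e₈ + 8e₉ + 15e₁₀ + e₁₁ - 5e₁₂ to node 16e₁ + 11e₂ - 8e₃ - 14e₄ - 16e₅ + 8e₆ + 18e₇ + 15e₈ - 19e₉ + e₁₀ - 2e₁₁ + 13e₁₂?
38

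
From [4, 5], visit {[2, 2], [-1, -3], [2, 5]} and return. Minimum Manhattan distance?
26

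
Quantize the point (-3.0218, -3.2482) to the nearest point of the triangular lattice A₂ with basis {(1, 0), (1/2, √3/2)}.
(-3, -3.464)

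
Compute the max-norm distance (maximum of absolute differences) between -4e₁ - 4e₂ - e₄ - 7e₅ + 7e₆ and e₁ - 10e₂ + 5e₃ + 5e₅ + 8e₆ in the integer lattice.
12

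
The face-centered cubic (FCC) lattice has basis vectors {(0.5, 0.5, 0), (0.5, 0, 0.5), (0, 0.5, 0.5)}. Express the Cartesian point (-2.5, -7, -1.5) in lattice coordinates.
-8b₁ + 3b₂ - 6b₃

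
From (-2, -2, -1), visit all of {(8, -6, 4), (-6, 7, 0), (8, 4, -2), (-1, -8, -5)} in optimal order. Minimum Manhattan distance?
66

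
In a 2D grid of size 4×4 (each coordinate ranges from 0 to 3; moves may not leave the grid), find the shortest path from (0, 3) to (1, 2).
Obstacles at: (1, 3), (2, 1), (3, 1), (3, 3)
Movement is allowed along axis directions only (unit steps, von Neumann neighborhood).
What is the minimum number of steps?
2
(one shortest path: (0, 3) → (0, 2) → (1, 2))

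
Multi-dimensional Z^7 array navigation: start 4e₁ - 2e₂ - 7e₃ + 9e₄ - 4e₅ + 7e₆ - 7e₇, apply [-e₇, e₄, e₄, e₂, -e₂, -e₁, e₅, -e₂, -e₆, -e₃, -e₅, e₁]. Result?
(4, -3, -8, 11, -4, 6, -8)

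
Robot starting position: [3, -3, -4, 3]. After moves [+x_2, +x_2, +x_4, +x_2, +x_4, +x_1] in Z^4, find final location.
(4, 0, -4, 5)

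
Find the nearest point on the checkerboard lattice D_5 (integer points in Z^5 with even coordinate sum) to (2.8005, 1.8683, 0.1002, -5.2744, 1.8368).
(3, 2, 0, -5, 2)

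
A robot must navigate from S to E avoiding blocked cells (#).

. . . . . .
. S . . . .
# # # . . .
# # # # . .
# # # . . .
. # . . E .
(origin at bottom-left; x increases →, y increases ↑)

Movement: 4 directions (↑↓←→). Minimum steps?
7
(one shortest path: (1, 4) → (2, 4) → (3, 4) → (4, 4) → (4, 3) → (4, 2) → (4, 1) → (4, 0))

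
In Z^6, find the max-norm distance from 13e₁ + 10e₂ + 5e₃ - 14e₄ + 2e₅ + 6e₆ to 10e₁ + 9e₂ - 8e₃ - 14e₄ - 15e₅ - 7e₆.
17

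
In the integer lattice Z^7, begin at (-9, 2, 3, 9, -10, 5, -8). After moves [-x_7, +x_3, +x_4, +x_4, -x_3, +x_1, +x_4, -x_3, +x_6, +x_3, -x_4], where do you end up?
(-8, 2, 3, 11, -10, 6, -9)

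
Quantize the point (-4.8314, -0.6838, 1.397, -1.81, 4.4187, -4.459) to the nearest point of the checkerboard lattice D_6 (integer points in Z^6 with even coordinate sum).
(-5, -1, 1, -2, 4, -5)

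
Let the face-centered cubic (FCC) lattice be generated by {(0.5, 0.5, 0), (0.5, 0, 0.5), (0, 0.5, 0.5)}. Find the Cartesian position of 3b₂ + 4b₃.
(1.5, 2, 3.5)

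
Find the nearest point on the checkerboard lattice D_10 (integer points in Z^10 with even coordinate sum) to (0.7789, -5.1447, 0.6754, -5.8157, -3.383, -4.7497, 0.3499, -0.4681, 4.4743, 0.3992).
(1, -5, 1, -6, -3, -5, 0, 0, 5, 0)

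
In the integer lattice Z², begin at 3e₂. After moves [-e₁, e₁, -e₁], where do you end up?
(-1, 3)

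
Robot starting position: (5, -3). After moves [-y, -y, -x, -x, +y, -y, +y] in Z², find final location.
(3, -4)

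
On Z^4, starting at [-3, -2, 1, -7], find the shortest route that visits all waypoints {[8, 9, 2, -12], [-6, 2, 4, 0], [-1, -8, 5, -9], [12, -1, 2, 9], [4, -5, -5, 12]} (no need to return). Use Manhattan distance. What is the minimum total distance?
131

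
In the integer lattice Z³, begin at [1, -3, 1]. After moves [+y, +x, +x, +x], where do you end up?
(4, -2, 1)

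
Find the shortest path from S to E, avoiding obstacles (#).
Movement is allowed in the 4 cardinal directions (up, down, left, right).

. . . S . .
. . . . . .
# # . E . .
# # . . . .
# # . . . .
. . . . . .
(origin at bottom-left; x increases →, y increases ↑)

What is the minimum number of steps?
2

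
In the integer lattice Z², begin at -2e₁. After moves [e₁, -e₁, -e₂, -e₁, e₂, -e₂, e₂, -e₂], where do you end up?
(-3, -1)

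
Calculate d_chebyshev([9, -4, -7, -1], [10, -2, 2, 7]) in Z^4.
9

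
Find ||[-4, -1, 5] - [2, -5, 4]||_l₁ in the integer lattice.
11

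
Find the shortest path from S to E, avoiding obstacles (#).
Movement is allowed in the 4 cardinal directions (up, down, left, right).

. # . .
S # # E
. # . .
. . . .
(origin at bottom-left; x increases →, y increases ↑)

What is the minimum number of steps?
7
(one shortest path: (0, 2) → (0, 1) → (0, 0) → (1, 0) → (2, 0) → (3, 0) → (3, 1) → (3, 2))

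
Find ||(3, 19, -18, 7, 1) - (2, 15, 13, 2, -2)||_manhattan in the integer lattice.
44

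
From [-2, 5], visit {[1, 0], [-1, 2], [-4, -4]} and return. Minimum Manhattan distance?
28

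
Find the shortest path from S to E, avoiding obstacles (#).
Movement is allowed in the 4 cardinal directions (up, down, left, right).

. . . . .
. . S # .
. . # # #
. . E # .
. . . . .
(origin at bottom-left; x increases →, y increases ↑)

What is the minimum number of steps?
4
(one shortest path: (2, 3) → (1, 3) → (1, 2) → (1, 1) → (2, 1))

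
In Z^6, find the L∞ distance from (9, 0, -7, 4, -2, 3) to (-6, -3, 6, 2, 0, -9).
15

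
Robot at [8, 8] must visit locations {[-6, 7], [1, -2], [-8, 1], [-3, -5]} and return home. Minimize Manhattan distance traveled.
58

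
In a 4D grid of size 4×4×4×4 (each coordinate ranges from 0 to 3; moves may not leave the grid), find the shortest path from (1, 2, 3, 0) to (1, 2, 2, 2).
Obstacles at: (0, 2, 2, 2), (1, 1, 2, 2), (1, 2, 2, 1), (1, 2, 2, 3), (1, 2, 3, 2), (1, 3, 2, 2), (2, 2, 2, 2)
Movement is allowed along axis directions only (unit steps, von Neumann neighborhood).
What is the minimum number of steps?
5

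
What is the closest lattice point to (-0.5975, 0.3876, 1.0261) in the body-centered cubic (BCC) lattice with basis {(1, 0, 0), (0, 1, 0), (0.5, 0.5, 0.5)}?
(-0.5, 0.5, 1.5)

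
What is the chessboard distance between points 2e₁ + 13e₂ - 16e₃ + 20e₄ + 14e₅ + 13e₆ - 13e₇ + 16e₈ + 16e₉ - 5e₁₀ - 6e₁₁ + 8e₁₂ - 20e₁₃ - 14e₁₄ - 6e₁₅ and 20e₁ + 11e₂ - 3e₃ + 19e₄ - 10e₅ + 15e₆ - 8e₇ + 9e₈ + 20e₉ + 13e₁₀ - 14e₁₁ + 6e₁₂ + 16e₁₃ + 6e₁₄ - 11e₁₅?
36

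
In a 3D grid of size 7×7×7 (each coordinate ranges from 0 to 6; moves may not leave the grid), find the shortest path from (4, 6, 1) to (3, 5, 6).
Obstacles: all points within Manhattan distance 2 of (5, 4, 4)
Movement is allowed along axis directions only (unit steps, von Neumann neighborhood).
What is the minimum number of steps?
7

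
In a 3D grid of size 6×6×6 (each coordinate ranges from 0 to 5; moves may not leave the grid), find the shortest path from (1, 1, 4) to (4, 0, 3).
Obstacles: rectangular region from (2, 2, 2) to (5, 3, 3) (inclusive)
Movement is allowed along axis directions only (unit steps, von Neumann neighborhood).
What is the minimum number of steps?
5
(one shortest path: (1, 1, 4) → (2, 1, 4) → (3, 1, 4) → (4, 1, 4) → (4, 0, 4) → (4, 0, 3))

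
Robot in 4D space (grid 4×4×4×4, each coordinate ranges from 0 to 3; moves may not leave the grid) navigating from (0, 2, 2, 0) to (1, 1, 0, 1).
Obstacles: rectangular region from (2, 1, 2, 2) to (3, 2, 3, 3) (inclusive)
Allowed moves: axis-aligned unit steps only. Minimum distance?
5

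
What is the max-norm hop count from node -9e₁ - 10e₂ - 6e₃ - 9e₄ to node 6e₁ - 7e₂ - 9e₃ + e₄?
15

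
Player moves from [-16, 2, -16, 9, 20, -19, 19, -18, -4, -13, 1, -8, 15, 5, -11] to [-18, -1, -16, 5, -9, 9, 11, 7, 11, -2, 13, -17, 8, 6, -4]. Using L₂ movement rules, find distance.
54.8908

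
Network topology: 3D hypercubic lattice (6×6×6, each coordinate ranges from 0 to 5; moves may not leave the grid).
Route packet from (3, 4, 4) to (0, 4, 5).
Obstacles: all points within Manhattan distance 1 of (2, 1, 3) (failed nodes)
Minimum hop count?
4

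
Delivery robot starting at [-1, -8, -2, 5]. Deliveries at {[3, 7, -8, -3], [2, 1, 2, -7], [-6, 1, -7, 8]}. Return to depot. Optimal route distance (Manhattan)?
98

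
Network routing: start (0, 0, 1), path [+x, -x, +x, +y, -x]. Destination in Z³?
(0, 1, 1)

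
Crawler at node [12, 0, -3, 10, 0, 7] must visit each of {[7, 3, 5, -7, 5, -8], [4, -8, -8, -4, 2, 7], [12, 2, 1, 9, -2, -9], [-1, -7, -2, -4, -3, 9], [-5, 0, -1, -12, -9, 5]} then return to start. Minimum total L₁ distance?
198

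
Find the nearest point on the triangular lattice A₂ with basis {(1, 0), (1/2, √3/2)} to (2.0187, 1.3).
(2, 1.732)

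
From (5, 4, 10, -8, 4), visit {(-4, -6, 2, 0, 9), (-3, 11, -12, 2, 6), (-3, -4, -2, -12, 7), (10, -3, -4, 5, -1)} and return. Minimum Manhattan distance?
182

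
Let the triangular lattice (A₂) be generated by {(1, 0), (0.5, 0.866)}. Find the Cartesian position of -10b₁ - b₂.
(-10.5, -0.866)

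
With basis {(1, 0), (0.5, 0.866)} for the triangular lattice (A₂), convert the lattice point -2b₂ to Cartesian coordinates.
(-1, -1.732)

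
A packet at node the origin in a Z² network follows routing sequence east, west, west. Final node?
(-1, 0)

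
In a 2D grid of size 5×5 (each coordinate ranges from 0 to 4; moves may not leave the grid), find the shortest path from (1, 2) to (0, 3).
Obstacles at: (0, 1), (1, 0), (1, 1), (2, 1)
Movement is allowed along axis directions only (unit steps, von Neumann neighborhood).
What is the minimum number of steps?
2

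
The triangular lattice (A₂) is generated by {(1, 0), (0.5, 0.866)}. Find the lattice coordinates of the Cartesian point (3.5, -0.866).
4b₁ - b₂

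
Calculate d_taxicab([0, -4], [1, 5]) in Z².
10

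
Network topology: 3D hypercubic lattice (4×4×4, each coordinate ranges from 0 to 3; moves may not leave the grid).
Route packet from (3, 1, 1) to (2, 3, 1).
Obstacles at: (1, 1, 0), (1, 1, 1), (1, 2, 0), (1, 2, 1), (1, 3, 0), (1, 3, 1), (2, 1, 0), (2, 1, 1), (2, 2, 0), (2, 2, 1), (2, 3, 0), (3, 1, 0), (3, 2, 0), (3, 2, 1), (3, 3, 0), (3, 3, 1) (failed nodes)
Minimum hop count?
5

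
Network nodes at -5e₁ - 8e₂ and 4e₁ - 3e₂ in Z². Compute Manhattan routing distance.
14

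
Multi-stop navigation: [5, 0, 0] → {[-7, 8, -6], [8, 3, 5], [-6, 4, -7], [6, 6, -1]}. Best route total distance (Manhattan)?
48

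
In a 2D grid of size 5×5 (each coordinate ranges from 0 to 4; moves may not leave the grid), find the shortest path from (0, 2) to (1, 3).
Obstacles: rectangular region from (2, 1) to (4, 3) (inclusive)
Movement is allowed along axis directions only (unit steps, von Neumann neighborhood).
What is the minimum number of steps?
2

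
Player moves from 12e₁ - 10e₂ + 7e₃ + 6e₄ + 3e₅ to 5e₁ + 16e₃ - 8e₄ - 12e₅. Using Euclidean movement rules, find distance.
25.5147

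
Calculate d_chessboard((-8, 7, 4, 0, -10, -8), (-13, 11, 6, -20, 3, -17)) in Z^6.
20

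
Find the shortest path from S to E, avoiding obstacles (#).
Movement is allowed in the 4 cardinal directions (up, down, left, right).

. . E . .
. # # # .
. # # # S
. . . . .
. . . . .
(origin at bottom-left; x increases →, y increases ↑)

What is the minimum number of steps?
4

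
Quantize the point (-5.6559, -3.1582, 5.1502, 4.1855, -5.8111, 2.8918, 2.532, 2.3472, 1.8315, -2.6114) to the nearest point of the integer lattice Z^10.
(-6, -3, 5, 4, -6, 3, 3, 2, 2, -3)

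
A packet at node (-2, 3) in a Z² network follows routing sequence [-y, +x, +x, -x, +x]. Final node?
(0, 2)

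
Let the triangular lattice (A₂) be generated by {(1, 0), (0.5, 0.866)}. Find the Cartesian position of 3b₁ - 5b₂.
(0.5, -4.33)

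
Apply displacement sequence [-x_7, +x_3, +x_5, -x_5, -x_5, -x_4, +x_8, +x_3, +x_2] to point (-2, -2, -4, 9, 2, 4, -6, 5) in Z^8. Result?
(-2, -1, -2, 8, 1, 4, -7, 6)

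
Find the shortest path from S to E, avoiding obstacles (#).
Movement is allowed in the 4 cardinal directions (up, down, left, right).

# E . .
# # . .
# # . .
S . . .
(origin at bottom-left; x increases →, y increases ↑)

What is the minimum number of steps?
6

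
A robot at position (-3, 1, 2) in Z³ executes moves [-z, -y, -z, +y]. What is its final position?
(-3, 1, 0)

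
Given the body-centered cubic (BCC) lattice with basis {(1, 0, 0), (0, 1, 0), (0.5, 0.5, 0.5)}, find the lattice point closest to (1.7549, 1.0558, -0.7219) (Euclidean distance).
(2, 1, -1)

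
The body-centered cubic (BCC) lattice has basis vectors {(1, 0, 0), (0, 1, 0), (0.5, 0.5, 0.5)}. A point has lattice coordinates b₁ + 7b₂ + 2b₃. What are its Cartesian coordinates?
(2, 8, 1)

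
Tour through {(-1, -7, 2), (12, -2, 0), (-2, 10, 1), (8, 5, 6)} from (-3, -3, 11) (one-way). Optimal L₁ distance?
71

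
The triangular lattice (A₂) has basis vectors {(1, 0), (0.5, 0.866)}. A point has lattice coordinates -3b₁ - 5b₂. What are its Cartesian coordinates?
(-5.5, -4.33)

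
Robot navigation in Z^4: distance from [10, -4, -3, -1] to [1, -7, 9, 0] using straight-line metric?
15.3297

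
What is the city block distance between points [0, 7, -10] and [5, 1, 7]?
28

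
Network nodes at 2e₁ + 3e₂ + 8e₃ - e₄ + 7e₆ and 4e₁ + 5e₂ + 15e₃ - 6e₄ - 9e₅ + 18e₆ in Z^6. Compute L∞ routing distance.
11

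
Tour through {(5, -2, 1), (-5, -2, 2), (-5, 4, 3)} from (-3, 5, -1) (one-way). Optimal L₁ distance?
25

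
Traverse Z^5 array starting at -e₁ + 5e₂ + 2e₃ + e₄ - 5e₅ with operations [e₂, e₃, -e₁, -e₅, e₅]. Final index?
(-2, 6, 3, 1, -5)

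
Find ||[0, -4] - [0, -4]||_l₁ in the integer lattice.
0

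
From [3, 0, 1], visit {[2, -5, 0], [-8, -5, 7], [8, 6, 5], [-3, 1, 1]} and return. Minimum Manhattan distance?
76
(one optimal route: (3, 0, 1) → (2, -5, 0) → (-8, -5, 7) → (-3, 1, 1) → (8, 6, 5) → (3, 0, 1))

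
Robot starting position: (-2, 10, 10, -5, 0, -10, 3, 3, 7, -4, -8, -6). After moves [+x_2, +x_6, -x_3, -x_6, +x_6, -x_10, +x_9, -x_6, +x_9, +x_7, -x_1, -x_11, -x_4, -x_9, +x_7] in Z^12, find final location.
(-3, 11, 9, -6, 0, -10, 5, 3, 8, -5, -9, -6)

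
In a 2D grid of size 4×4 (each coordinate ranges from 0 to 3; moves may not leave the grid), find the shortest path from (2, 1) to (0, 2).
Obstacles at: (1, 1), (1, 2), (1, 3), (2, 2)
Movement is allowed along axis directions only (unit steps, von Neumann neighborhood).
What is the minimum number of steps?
5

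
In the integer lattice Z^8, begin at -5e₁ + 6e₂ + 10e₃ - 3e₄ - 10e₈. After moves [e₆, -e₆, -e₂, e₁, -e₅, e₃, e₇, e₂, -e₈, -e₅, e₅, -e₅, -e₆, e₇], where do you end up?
(-4, 6, 11, -3, -2, -1, 2, -11)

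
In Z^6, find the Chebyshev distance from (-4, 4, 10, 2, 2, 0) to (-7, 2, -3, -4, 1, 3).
13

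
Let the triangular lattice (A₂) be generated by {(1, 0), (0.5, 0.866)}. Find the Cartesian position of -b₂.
(-0.5, -0.866)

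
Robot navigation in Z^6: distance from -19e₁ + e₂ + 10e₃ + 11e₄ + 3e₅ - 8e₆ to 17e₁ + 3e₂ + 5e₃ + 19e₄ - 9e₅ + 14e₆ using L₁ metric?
85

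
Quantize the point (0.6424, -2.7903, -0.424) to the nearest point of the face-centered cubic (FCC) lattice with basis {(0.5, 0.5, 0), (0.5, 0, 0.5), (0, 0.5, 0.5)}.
(0.5, -3, -0.5)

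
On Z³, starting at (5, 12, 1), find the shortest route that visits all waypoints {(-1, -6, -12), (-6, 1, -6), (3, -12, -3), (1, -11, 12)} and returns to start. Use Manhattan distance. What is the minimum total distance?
122
(one optimal route: (5, 12, 1) → (-6, 1, -6) → (-1, -6, -12) → (3, -12, -3) → (1, -11, 12) → (5, 12, 1))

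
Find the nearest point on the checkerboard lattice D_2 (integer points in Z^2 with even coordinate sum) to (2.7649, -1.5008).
(3, -1)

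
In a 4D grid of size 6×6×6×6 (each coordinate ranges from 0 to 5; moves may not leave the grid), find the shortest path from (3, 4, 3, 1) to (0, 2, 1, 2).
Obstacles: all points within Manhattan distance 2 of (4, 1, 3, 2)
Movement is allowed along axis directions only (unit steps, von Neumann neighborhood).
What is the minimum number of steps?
8
(one shortest path: (3, 4, 3, 1) → (2, 4, 3, 1) → (1, 4, 3, 1) → (0, 4, 3, 1) → (0, 3, 3, 1) → (0, 2, 3, 1) → (0, 2, 2, 1) → (0, 2, 1, 1) → (0, 2, 1, 2))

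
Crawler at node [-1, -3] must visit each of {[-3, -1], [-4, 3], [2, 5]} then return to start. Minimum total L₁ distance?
28
(one optimal route: (-1, -3) → (-3, -1) → (-4, 3) → (2, 5) → (-1, -3))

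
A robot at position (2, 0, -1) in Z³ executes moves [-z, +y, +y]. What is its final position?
(2, 2, -2)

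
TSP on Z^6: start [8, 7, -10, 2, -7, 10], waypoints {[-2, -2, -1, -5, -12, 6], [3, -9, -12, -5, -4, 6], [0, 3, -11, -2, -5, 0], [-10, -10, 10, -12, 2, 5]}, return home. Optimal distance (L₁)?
198
(one optimal route: (8, 7, -10, 2, -7, 10) → (-2, -2, -1, -5, -12, 6) → (-10, -10, 10, -12, 2, 5) → (3, -9, -12, -5, -4, 6) → (0, 3, -11, -2, -5, 0) → (8, 7, -10, 2, -7, 10))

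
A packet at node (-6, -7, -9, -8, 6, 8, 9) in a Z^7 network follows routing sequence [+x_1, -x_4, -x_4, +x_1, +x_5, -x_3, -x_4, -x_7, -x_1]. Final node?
(-5, -7, -10, -11, 7, 8, 8)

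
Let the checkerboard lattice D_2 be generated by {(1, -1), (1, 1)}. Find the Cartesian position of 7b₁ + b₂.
(8, -6)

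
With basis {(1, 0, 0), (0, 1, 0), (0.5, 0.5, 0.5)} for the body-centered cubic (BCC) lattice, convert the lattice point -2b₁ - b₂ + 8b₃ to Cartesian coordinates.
(2, 3, 4)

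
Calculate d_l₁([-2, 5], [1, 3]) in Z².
5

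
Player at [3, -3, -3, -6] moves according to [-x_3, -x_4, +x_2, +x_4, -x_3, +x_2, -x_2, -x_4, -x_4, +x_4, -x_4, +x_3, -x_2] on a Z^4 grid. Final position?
(3, -3, -4, -8)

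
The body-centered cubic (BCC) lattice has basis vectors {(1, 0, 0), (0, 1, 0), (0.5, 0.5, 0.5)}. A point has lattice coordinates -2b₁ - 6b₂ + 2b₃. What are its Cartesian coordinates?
(-1, -5, 1)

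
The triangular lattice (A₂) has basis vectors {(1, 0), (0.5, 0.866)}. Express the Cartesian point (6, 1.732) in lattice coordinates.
5b₁ + 2b₂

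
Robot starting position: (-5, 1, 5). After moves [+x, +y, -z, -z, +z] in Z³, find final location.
(-4, 2, 4)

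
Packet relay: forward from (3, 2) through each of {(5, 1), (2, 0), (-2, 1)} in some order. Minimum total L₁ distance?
12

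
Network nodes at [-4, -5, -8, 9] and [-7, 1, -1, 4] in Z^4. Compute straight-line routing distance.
10.9087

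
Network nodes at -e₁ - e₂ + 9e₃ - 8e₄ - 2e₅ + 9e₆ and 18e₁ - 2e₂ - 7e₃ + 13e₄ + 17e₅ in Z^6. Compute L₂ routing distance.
38.7427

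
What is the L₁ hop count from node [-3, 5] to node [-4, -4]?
10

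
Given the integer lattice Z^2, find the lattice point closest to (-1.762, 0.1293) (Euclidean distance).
(-2, 0)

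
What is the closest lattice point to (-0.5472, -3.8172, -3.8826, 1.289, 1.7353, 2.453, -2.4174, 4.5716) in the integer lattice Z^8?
(-1, -4, -4, 1, 2, 2, -2, 5)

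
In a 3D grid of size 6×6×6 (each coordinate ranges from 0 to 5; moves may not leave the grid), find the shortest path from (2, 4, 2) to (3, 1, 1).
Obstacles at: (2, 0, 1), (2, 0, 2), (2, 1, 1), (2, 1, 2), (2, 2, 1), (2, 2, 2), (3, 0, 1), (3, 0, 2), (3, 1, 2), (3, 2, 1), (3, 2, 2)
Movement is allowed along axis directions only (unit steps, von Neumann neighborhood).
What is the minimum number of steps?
7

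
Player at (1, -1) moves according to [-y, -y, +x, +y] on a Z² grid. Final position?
(2, -2)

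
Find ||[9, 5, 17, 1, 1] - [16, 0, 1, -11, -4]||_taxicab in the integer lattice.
45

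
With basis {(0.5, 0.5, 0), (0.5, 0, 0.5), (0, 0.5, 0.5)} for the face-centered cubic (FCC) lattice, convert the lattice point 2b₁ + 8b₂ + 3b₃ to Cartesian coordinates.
(5, 2.5, 5.5)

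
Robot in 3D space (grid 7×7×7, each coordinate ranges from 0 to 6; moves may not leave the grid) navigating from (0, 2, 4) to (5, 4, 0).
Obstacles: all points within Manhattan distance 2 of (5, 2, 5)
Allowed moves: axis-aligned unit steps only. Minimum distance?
11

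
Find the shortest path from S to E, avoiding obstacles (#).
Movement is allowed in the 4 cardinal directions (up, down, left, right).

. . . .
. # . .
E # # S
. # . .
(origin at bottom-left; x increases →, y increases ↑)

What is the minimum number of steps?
7
(one shortest path: (3, 1) → (3, 2) → (2, 2) → (2, 3) → (1, 3) → (0, 3) → (0, 2) → (0, 1))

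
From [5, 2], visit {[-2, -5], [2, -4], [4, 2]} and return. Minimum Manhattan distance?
28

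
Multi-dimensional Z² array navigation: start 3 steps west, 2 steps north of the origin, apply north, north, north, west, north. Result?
(-4, 6)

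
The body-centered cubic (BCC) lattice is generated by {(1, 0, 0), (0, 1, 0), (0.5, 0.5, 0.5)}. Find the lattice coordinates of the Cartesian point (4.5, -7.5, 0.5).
4b₁ - 8b₂ + b₃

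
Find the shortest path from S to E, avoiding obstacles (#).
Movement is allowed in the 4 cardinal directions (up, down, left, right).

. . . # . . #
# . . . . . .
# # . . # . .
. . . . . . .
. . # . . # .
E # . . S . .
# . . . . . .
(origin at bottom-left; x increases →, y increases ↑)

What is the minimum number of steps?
8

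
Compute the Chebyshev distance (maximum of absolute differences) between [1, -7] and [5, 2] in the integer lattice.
9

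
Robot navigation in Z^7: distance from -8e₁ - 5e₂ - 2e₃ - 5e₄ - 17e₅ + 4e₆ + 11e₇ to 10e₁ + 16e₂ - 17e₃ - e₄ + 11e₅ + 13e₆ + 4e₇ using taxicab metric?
102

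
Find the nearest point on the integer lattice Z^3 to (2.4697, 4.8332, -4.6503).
(2, 5, -5)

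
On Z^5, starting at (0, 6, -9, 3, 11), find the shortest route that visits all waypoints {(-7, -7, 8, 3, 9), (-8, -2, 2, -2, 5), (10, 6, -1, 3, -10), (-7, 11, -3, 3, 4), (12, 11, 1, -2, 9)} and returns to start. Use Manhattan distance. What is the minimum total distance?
190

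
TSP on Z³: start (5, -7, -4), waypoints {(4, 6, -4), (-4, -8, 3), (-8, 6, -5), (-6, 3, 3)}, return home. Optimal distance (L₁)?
70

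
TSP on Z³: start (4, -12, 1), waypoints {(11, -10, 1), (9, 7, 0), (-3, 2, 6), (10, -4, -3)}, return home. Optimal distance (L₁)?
84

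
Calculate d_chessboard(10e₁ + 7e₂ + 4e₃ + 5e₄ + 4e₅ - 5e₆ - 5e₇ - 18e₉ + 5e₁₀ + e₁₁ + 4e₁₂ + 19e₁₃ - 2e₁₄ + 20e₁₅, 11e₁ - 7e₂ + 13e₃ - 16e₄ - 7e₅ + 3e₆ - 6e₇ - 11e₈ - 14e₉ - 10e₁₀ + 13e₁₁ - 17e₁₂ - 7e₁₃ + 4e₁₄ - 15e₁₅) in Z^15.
35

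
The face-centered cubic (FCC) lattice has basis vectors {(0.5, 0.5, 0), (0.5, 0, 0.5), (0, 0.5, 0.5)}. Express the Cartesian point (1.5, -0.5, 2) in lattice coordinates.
-b₁ + 4b₂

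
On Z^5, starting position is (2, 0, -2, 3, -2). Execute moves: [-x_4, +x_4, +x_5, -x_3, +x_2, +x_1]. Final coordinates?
(3, 1, -3, 3, -1)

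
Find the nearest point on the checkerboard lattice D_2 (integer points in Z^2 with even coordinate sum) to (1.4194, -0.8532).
(1, -1)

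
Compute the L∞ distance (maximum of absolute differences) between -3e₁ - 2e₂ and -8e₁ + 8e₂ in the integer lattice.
10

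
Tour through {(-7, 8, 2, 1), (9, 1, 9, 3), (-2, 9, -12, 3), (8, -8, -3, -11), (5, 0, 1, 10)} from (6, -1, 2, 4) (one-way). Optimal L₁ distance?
133
(one optimal route: (6, -1, 2, 4) → (5, 0, 1, 10) → (9, 1, 9, 3) → (-7, 8, 2, 1) → (-2, 9, -12, 3) → (8, -8, -3, -11))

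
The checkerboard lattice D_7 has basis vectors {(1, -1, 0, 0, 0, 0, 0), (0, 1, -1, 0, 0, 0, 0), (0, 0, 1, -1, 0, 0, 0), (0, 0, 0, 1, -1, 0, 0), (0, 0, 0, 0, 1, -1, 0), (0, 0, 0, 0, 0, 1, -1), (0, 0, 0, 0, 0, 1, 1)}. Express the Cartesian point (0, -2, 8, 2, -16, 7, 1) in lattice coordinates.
-2b₂ + 6b₃ + 8b₄ - 8b₅ - b₆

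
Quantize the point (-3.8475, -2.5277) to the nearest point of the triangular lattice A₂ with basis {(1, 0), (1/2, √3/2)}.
(-3.5, -2.598)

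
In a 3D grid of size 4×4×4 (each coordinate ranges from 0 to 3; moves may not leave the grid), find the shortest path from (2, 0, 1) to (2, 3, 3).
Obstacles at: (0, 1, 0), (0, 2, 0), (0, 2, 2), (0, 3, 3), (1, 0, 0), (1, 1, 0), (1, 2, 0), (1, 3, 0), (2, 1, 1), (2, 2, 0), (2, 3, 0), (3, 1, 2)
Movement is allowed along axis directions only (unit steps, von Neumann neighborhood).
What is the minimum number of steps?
5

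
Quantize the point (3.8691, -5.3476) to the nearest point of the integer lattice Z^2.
(4, -5)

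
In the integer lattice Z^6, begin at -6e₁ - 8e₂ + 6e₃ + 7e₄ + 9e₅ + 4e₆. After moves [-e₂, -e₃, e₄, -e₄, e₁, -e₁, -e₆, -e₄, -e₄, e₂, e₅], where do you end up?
(-6, -8, 5, 5, 10, 3)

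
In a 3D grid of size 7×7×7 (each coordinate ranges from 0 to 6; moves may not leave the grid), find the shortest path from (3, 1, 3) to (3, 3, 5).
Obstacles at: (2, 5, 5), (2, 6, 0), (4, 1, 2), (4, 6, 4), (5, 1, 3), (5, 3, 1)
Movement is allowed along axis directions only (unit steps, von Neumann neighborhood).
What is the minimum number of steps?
4
(one shortest path: (3, 1, 3) → (3, 2, 3) → (3, 3, 3) → (3, 3, 4) → (3, 3, 5))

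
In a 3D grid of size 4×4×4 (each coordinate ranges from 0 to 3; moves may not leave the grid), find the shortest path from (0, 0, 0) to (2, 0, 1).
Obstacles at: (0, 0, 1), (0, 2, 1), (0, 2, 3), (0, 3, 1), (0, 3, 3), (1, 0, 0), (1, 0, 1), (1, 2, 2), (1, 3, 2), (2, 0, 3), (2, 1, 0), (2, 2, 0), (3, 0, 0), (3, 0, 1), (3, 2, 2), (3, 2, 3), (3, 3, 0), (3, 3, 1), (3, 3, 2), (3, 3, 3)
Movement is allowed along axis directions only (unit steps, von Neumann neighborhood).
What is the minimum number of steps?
5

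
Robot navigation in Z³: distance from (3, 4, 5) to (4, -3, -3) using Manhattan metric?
16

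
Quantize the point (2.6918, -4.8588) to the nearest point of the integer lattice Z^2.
(3, -5)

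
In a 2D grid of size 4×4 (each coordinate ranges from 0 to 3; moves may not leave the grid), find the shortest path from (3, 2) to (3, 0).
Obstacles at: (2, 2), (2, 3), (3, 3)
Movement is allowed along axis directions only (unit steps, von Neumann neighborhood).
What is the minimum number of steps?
2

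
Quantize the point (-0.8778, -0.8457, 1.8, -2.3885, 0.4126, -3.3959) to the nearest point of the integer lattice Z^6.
(-1, -1, 2, -2, 0, -3)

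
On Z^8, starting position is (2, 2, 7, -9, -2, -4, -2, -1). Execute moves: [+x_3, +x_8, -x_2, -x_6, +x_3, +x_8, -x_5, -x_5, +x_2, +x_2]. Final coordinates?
(2, 3, 9, -9, -4, -5, -2, 1)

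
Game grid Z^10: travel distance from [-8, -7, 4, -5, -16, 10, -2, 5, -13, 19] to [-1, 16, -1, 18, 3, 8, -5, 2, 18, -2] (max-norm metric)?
31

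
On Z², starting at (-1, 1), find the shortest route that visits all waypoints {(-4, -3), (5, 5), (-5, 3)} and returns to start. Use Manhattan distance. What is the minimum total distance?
36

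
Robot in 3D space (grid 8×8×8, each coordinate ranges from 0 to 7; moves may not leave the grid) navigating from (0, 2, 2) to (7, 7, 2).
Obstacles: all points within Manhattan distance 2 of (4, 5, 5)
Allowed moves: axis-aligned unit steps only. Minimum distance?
12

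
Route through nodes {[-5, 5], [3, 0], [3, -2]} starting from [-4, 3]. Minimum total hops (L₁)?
18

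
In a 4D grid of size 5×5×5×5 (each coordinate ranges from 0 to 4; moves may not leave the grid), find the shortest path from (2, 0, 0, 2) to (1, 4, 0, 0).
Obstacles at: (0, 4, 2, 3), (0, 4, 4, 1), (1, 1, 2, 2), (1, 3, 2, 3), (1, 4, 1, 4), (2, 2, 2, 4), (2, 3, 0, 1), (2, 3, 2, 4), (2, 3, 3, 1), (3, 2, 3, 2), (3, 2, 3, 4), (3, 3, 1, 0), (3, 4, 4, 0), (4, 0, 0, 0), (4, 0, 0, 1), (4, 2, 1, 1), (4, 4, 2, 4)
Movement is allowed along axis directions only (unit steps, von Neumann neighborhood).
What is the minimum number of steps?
7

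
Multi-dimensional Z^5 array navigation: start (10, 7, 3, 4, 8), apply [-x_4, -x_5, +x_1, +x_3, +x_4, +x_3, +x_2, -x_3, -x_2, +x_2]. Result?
(11, 8, 4, 4, 7)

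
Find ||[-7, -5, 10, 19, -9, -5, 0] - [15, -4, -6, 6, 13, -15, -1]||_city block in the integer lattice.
85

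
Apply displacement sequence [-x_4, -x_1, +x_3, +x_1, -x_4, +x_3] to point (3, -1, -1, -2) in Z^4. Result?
(3, -1, 1, -4)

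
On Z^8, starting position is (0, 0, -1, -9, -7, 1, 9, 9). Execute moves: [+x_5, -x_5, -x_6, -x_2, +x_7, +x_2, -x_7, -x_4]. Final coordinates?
(0, 0, -1, -10, -7, 0, 9, 9)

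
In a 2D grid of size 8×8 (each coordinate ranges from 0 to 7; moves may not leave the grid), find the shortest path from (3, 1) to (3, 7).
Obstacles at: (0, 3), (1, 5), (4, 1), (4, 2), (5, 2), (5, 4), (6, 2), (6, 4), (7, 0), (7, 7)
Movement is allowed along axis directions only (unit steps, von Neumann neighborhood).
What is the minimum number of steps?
6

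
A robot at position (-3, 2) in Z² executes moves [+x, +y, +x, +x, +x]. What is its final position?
(1, 3)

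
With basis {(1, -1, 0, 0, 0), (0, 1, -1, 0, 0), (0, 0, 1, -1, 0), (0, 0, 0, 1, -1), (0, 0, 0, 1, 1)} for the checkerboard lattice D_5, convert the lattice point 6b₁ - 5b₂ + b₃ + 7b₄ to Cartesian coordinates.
(6, -11, 6, 6, -7)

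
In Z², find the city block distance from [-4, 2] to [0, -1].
7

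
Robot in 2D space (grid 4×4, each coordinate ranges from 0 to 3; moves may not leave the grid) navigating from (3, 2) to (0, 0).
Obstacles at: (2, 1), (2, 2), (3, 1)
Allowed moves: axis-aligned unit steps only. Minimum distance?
7
(one shortest path: (3, 2) → (3, 3) → (2, 3) → (1, 3) → (0, 3) → (0, 2) → (0, 1) → (0, 0))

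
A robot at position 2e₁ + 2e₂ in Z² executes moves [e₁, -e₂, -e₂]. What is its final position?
(3, 0)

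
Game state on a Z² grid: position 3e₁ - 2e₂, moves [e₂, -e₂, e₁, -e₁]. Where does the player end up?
(3, -2)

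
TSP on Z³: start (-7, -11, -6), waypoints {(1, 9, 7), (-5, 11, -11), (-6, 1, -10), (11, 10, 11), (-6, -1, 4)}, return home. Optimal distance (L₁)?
124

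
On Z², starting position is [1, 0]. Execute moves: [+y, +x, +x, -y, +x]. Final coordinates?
(4, 0)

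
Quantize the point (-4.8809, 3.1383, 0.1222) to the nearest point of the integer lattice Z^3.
(-5, 3, 0)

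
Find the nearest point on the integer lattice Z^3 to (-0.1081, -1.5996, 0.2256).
(0, -2, 0)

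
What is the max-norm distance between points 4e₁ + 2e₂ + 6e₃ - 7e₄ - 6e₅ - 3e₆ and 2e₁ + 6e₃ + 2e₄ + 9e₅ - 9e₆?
15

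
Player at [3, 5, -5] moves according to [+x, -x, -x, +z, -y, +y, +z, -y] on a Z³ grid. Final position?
(2, 4, -3)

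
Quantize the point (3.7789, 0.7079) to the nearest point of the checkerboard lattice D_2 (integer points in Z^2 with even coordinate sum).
(4, 0)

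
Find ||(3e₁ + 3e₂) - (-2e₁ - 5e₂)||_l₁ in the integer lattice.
13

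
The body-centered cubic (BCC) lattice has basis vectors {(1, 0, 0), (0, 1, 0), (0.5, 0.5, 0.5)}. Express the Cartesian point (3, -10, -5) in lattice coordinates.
8b₁ - 5b₂ - 10b₃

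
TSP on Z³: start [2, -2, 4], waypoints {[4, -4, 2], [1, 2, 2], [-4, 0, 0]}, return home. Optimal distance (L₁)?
36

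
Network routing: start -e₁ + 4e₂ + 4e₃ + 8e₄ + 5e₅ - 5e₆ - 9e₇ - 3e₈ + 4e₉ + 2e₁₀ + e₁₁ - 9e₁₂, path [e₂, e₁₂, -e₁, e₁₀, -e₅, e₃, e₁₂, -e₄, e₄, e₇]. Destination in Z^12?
(-2, 5, 5, 8, 4, -5, -8, -3, 4, 3, 1, -7)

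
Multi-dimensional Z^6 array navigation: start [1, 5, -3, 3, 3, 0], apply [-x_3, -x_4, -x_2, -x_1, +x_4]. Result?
(0, 4, -4, 3, 3, 0)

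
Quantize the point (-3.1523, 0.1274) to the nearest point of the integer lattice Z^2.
(-3, 0)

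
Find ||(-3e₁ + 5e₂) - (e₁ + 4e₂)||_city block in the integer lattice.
5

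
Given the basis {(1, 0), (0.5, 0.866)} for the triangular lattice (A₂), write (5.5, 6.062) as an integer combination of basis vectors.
2b₁ + 7b₂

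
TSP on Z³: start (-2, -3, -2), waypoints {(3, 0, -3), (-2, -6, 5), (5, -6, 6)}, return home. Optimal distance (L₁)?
44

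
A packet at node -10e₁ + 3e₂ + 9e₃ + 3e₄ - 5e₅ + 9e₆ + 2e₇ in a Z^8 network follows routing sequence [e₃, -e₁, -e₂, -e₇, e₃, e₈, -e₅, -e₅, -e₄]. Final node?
(-11, 2, 11, 2, -7, 9, 1, 1)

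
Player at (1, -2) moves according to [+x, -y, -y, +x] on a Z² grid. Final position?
(3, -4)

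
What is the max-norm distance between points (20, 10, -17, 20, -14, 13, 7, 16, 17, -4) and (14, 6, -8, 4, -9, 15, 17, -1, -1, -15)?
18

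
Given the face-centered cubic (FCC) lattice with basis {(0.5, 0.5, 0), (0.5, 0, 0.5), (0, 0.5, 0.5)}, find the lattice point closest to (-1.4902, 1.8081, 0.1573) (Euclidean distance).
(-1.5, 1.5, 0)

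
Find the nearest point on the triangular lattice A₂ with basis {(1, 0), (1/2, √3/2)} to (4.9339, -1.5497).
(5, -1.732)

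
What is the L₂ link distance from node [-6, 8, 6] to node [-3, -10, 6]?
18.2483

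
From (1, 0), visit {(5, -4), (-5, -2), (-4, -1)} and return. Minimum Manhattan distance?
28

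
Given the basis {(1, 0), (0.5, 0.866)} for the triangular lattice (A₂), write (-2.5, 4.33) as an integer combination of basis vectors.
-5b₁ + 5b₂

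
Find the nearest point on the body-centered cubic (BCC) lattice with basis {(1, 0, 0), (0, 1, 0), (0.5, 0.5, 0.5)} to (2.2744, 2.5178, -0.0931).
(2.5, 2.5, -0.5)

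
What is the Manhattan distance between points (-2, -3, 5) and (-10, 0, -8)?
24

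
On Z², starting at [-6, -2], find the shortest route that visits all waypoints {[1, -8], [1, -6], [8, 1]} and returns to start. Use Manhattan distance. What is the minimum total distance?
46
(one optimal route: (-6, -2) → (1, -8) → (1, -6) → (8, 1) → (-6, -2))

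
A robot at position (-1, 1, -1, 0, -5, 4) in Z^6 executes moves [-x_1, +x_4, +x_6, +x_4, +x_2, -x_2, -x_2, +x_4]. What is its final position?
(-2, 0, -1, 3, -5, 5)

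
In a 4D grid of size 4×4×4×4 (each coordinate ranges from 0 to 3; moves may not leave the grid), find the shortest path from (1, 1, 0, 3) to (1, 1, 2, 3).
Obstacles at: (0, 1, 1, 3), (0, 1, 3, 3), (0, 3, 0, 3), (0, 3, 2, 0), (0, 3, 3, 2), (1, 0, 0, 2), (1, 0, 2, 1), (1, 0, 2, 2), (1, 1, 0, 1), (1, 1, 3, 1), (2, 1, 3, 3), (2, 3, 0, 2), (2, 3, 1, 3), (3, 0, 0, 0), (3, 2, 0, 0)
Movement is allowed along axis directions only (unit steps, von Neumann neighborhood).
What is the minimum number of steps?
2
(one shortest path: (1, 1, 0, 3) → (1, 1, 1, 3) → (1, 1, 2, 3))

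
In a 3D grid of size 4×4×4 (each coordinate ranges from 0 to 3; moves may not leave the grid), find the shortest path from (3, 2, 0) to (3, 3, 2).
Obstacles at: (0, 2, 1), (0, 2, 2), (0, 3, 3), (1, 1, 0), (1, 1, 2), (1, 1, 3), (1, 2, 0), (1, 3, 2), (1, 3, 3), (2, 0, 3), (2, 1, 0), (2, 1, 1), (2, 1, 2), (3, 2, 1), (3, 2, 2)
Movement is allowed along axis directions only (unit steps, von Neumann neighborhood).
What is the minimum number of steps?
3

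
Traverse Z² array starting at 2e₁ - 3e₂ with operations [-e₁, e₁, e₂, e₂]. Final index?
(2, -1)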